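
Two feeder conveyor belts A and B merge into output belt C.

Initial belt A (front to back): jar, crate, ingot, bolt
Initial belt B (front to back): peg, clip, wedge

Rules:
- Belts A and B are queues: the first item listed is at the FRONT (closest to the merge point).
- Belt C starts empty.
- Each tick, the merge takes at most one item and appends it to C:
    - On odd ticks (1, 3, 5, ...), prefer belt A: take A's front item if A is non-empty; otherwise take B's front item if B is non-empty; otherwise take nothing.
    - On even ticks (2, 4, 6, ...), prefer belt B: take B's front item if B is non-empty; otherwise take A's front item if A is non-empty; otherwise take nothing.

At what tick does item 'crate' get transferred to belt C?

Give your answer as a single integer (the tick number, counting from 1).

Tick 1: prefer A, take jar from A; A=[crate,ingot,bolt] B=[peg,clip,wedge] C=[jar]
Tick 2: prefer B, take peg from B; A=[crate,ingot,bolt] B=[clip,wedge] C=[jar,peg]
Tick 3: prefer A, take crate from A; A=[ingot,bolt] B=[clip,wedge] C=[jar,peg,crate]

Answer: 3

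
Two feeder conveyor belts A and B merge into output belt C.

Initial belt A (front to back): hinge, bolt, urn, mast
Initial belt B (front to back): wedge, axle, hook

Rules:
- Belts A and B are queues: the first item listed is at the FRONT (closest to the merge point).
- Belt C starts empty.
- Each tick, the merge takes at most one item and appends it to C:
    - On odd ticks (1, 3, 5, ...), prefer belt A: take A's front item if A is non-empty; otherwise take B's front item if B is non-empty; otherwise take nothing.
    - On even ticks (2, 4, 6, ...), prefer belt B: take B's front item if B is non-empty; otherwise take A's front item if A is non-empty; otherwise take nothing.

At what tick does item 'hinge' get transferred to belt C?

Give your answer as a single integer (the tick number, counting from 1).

Answer: 1

Derivation:
Tick 1: prefer A, take hinge from A; A=[bolt,urn,mast] B=[wedge,axle,hook] C=[hinge]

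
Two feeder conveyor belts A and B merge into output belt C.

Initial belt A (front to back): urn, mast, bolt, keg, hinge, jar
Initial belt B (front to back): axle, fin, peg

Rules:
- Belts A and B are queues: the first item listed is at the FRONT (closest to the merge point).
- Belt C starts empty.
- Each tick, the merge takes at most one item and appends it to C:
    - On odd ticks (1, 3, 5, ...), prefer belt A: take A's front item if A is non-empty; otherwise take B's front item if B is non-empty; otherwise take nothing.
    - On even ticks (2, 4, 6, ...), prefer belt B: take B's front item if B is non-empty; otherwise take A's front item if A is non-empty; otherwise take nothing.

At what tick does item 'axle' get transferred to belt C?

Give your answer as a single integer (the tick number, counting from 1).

Answer: 2

Derivation:
Tick 1: prefer A, take urn from A; A=[mast,bolt,keg,hinge,jar] B=[axle,fin,peg] C=[urn]
Tick 2: prefer B, take axle from B; A=[mast,bolt,keg,hinge,jar] B=[fin,peg] C=[urn,axle]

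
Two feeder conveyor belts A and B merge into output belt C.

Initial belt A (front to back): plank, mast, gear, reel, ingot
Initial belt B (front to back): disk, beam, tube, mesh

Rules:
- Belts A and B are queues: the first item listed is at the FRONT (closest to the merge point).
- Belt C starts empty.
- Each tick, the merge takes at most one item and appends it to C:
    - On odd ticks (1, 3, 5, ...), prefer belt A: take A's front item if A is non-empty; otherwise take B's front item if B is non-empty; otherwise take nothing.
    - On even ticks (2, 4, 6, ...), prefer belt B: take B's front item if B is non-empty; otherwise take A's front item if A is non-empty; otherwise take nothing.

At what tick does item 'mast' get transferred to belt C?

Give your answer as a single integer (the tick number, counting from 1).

Tick 1: prefer A, take plank from A; A=[mast,gear,reel,ingot] B=[disk,beam,tube,mesh] C=[plank]
Tick 2: prefer B, take disk from B; A=[mast,gear,reel,ingot] B=[beam,tube,mesh] C=[plank,disk]
Tick 3: prefer A, take mast from A; A=[gear,reel,ingot] B=[beam,tube,mesh] C=[plank,disk,mast]

Answer: 3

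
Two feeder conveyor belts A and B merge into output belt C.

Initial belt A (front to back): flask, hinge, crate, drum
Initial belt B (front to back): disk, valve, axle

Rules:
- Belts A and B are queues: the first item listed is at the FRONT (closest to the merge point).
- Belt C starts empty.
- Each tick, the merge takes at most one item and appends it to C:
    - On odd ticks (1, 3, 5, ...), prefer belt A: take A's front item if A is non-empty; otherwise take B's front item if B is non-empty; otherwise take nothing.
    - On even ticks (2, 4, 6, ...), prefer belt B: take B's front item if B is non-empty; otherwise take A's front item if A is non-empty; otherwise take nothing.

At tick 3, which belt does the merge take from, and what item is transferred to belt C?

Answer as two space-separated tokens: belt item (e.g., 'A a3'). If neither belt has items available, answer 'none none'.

Tick 1: prefer A, take flask from A; A=[hinge,crate,drum] B=[disk,valve,axle] C=[flask]
Tick 2: prefer B, take disk from B; A=[hinge,crate,drum] B=[valve,axle] C=[flask,disk]
Tick 3: prefer A, take hinge from A; A=[crate,drum] B=[valve,axle] C=[flask,disk,hinge]

Answer: A hinge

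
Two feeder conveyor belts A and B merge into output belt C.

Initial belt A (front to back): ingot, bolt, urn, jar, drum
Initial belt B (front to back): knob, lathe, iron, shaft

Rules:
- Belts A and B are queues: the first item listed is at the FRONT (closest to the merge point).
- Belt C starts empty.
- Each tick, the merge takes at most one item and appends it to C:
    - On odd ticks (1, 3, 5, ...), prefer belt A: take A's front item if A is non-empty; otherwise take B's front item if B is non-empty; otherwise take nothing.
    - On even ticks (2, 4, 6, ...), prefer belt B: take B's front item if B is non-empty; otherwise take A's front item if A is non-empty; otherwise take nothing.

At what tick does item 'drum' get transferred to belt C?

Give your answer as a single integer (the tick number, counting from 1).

Answer: 9

Derivation:
Tick 1: prefer A, take ingot from A; A=[bolt,urn,jar,drum] B=[knob,lathe,iron,shaft] C=[ingot]
Tick 2: prefer B, take knob from B; A=[bolt,urn,jar,drum] B=[lathe,iron,shaft] C=[ingot,knob]
Tick 3: prefer A, take bolt from A; A=[urn,jar,drum] B=[lathe,iron,shaft] C=[ingot,knob,bolt]
Tick 4: prefer B, take lathe from B; A=[urn,jar,drum] B=[iron,shaft] C=[ingot,knob,bolt,lathe]
Tick 5: prefer A, take urn from A; A=[jar,drum] B=[iron,shaft] C=[ingot,knob,bolt,lathe,urn]
Tick 6: prefer B, take iron from B; A=[jar,drum] B=[shaft] C=[ingot,knob,bolt,lathe,urn,iron]
Tick 7: prefer A, take jar from A; A=[drum] B=[shaft] C=[ingot,knob,bolt,lathe,urn,iron,jar]
Tick 8: prefer B, take shaft from B; A=[drum] B=[-] C=[ingot,knob,bolt,lathe,urn,iron,jar,shaft]
Tick 9: prefer A, take drum from A; A=[-] B=[-] C=[ingot,knob,bolt,lathe,urn,iron,jar,shaft,drum]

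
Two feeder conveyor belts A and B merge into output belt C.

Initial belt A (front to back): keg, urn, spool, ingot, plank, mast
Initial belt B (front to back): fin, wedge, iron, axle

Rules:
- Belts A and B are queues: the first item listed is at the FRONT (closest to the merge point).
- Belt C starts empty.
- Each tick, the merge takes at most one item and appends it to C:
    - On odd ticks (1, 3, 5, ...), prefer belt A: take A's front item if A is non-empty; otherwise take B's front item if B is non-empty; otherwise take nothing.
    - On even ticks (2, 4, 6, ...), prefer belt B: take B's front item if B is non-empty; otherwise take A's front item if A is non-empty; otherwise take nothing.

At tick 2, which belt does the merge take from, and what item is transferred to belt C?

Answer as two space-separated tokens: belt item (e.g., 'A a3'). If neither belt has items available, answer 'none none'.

Tick 1: prefer A, take keg from A; A=[urn,spool,ingot,plank,mast] B=[fin,wedge,iron,axle] C=[keg]
Tick 2: prefer B, take fin from B; A=[urn,spool,ingot,plank,mast] B=[wedge,iron,axle] C=[keg,fin]

Answer: B fin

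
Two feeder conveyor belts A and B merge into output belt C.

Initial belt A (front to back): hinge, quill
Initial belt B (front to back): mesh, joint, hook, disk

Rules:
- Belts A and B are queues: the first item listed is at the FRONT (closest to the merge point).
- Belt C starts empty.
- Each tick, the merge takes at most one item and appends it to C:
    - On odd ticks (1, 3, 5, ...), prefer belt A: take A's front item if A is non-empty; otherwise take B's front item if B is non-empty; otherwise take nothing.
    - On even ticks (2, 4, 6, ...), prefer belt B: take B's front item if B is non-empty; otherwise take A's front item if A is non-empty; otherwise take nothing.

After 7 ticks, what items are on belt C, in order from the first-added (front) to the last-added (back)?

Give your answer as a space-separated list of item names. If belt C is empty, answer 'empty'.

Answer: hinge mesh quill joint hook disk

Derivation:
Tick 1: prefer A, take hinge from A; A=[quill] B=[mesh,joint,hook,disk] C=[hinge]
Tick 2: prefer B, take mesh from B; A=[quill] B=[joint,hook,disk] C=[hinge,mesh]
Tick 3: prefer A, take quill from A; A=[-] B=[joint,hook,disk] C=[hinge,mesh,quill]
Tick 4: prefer B, take joint from B; A=[-] B=[hook,disk] C=[hinge,mesh,quill,joint]
Tick 5: prefer A, take hook from B; A=[-] B=[disk] C=[hinge,mesh,quill,joint,hook]
Tick 6: prefer B, take disk from B; A=[-] B=[-] C=[hinge,mesh,quill,joint,hook,disk]
Tick 7: prefer A, both empty, nothing taken; A=[-] B=[-] C=[hinge,mesh,quill,joint,hook,disk]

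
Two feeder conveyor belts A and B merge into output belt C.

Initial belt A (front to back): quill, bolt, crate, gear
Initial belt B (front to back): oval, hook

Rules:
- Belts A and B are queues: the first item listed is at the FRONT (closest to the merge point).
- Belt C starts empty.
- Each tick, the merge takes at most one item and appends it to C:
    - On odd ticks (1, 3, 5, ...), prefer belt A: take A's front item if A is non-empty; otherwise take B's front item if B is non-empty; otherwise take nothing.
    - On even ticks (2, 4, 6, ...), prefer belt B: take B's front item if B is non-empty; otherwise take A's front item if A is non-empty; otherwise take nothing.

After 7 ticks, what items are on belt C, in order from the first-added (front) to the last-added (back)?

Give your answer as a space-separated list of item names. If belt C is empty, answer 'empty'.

Answer: quill oval bolt hook crate gear

Derivation:
Tick 1: prefer A, take quill from A; A=[bolt,crate,gear] B=[oval,hook] C=[quill]
Tick 2: prefer B, take oval from B; A=[bolt,crate,gear] B=[hook] C=[quill,oval]
Tick 3: prefer A, take bolt from A; A=[crate,gear] B=[hook] C=[quill,oval,bolt]
Tick 4: prefer B, take hook from B; A=[crate,gear] B=[-] C=[quill,oval,bolt,hook]
Tick 5: prefer A, take crate from A; A=[gear] B=[-] C=[quill,oval,bolt,hook,crate]
Tick 6: prefer B, take gear from A; A=[-] B=[-] C=[quill,oval,bolt,hook,crate,gear]
Tick 7: prefer A, both empty, nothing taken; A=[-] B=[-] C=[quill,oval,bolt,hook,crate,gear]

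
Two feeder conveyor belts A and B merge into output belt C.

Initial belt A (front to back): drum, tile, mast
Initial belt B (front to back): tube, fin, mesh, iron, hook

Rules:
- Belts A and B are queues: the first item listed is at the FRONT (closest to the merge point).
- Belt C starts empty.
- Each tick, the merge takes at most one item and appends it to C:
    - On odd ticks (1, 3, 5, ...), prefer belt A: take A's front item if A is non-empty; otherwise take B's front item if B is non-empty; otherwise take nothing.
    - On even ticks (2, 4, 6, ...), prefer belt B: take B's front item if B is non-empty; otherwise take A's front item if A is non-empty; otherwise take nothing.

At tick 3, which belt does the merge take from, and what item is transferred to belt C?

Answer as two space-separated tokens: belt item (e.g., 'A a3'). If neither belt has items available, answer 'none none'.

Answer: A tile

Derivation:
Tick 1: prefer A, take drum from A; A=[tile,mast] B=[tube,fin,mesh,iron,hook] C=[drum]
Tick 2: prefer B, take tube from B; A=[tile,mast] B=[fin,mesh,iron,hook] C=[drum,tube]
Tick 3: prefer A, take tile from A; A=[mast] B=[fin,mesh,iron,hook] C=[drum,tube,tile]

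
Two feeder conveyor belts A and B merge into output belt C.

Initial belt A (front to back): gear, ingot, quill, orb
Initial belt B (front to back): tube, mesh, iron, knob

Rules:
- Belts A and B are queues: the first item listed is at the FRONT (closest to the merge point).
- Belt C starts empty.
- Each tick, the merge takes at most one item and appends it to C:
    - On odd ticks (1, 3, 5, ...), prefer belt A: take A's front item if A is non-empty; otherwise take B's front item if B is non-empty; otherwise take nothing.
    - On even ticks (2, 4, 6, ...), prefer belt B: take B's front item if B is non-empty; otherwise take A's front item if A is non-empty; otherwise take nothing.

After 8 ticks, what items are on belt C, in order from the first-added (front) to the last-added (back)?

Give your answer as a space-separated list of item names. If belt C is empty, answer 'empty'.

Tick 1: prefer A, take gear from A; A=[ingot,quill,orb] B=[tube,mesh,iron,knob] C=[gear]
Tick 2: prefer B, take tube from B; A=[ingot,quill,orb] B=[mesh,iron,knob] C=[gear,tube]
Tick 3: prefer A, take ingot from A; A=[quill,orb] B=[mesh,iron,knob] C=[gear,tube,ingot]
Tick 4: prefer B, take mesh from B; A=[quill,orb] B=[iron,knob] C=[gear,tube,ingot,mesh]
Tick 5: prefer A, take quill from A; A=[orb] B=[iron,knob] C=[gear,tube,ingot,mesh,quill]
Tick 6: prefer B, take iron from B; A=[orb] B=[knob] C=[gear,tube,ingot,mesh,quill,iron]
Tick 7: prefer A, take orb from A; A=[-] B=[knob] C=[gear,tube,ingot,mesh,quill,iron,orb]
Tick 8: prefer B, take knob from B; A=[-] B=[-] C=[gear,tube,ingot,mesh,quill,iron,orb,knob]

Answer: gear tube ingot mesh quill iron orb knob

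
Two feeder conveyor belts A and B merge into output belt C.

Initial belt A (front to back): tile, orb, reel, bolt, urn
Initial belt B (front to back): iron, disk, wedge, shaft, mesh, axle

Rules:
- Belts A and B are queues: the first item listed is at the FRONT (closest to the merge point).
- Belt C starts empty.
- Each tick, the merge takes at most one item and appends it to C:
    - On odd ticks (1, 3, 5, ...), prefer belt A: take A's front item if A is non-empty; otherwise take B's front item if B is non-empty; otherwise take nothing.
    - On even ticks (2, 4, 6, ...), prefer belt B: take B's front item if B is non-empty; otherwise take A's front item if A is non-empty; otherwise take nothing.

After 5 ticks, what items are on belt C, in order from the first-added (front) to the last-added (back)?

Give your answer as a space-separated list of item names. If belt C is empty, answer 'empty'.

Answer: tile iron orb disk reel

Derivation:
Tick 1: prefer A, take tile from A; A=[orb,reel,bolt,urn] B=[iron,disk,wedge,shaft,mesh,axle] C=[tile]
Tick 2: prefer B, take iron from B; A=[orb,reel,bolt,urn] B=[disk,wedge,shaft,mesh,axle] C=[tile,iron]
Tick 3: prefer A, take orb from A; A=[reel,bolt,urn] B=[disk,wedge,shaft,mesh,axle] C=[tile,iron,orb]
Tick 4: prefer B, take disk from B; A=[reel,bolt,urn] B=[wedge,shaft,mesh,axle] C=[tile,iron,orb,disk]
Tick 5: prefer A, take reel from A; A=[bolt,urn] B=[wedge,shaft,mesh,axle] C=[tile,iron,orb,disk,reel]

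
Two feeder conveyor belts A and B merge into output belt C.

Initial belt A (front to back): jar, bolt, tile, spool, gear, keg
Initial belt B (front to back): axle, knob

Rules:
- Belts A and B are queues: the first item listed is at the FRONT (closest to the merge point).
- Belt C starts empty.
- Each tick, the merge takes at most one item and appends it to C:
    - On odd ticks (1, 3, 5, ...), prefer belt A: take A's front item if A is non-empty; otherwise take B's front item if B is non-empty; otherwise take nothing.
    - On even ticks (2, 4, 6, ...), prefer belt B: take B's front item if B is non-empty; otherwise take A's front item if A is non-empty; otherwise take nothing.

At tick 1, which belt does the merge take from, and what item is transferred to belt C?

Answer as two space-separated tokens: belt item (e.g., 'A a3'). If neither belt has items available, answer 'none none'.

Answer: A jar

Derivation:
Tick 1: prefer A, take jar from A; A=[bolt,tile,spool,gear,keg] B=[axle,knob] C=[jar]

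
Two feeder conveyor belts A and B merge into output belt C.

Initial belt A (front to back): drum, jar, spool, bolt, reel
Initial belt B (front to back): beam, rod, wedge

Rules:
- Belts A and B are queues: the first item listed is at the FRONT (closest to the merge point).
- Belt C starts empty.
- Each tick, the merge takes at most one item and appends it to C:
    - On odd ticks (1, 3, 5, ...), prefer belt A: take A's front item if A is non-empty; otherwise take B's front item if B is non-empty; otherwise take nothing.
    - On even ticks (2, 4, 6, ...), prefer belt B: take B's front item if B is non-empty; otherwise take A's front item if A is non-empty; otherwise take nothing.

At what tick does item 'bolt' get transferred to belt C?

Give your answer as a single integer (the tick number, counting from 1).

Answer: 7

Derivation:
Tick 1: prefer A, take drum from A; A=[jar,spool,bolt,reel] B=[beam,rod,wedge] C=[drum]
Tick 2: prefer B, take beam from B; A=[jar,spool,bolt,reel] B=[rod,wedge] C=[drum,beam]
Tick 3: prefer A, take jar from A; A=[spool,bolt,reel] B=[rod,wedge] C=[drum,beam,jar]
Tick 4: prefer B, take rod from B; A=[spool,bolt,reel] B=[wedge] C=[drum,beam,jar,rod]
Tick 5: prefer A, take spool from A; A=[bolt,reel] B=[wedge] C=[drum,beam,jar,rod,spool]
Tick 6: prefer B, take wedge from B; A=[bolt,reel] B=[-] C=[drum,beam,jar,rod,spool,wedge]
Tick 7: prefer A, take bolt from A; A=[reel] B=[-] C=[drum,beam,jar,rod,spool,wedge,bolt]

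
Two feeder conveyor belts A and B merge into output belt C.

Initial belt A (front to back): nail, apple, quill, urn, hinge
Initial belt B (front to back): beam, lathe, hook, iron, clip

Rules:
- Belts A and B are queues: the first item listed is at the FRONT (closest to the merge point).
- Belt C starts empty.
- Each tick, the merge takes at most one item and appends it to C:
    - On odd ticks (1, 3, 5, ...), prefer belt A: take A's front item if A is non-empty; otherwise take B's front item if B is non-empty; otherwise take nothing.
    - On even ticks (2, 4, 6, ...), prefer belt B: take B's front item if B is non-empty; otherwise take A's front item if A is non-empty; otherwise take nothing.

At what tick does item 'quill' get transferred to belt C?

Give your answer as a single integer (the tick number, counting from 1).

Answer: 5

Derivation:
Tick 1: prefer A, take nail from A; A=[apple,quill,urn,hinge] B=[beam,lathe,hook,iron,clip] C=[nail]
Tick 2: prefer B, take beam from B; A=[apple,quill,urn,hinge] B=[lathe,hook,iron,clip] C=[nail,beam]
Tick 3: prefer A, take apple from A; A=[quill,urn,hinge] B=[lathe,hook,iron,clip] C=[nail,beam,apple]
Tick 4: prefer B, take lathe from B; A=[quill,urn,hinge] B=[hook,iron,clip] C=[nail,beam,apple,lathe]
Tick 5: prefer A, take quill from A; A=[urn,hinge] B=[hook,iron,clip] C=[nail,beam,apple,lathe,quill]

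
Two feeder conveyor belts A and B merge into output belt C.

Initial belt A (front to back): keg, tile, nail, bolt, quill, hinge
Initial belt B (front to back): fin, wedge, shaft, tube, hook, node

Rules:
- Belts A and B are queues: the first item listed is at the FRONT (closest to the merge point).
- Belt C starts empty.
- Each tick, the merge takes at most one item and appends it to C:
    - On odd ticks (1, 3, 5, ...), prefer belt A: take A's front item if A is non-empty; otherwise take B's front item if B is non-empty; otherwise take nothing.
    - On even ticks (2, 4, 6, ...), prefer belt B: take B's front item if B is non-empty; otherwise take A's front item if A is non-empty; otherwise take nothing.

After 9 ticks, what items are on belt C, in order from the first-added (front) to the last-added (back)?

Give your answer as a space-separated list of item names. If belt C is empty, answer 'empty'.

Tick 1: prefer A, take keg from A; A=[tile,nail,bolt,quill,hinge] B=[fin,wedge,shaft,tube,hook,node] C=[keg]
Tick 2: prefer B, take fin from B; A=[tile,nail,bolt,quill,hinge] B=[wedge,shaft,tube,hook,node] C=[keg,fin]
Tick 3: prefer A, take tile from A; A=[nail,bolt,quill,hinge] B=[wedge,shaft,tube,hook,node] C=[keg,fin,tile]
Tick 4: prefer B, take wedge from B; A=[nail,bolt,quill,hinge] B=[shaft,tube,hook,node] C=[keg,fin,tile,wedge]
Tick 5: prefer A, take nail from A; A=[bolt,quill,hinge] B=[shaft,tube,hook,node] C=[keg,fin,tile,wedge,nail]
Tick 6: prefer B, take shaft from B; A=[bolt,quill,hinge] B=[tube,hook,node] C=[keg,fin,tile,wedge,nail,shaft]
Tick 7: prefer A, take bolt from A; A=[quill,hinge] B=[tube,hook,node] C=[keg,fin,tile,wedge,nail,shaft,bolt]
Tick 8: prefer B, take tube from B; A=[quill,hinge] B=[hook,node] C=[keg,fin,tile,wedge,nail,shaft,bolt,tube]
Tick 9: prefer A, take quill from A; A=[hinge] B=[hook,node] C=[keg,fin,tile,wedge,nail,shaft,bolt,tube,quill]

Answer: keg fin tile wedge nail shaft bolt tube quill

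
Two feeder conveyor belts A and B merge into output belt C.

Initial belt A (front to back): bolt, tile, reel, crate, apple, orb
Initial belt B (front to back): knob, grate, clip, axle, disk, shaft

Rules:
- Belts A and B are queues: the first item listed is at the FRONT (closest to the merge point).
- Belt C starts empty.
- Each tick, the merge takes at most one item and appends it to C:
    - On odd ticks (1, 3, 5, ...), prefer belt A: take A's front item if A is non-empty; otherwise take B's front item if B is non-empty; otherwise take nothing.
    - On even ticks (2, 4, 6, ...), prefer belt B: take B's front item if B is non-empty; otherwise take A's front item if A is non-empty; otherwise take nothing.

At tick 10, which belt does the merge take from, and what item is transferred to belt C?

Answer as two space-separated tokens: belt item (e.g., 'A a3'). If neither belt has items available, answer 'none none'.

Tick 1: prefer A, take bolt from A; A=[tile,reel,crate,apple,orb] B=[knob,grate,clip,axle,disk,shaft] C=[bolt]
Tick 2: prefer B, take knob from B; A=[tile,reel,crate,apple,orb] B=[grate,clip,axle,disk,shaft] C=[bolt,knob]
Tick 3: prefer A, take tile from A; A=[reel,crate,apple,orb] B=[grate,clip,axle,disk,shaft] C=[bolt,knob,tile]
Tick 4: prefer B, take grate from B; A=[reel,crate,apple,orb] B=[clip,axle,disk,shaft] C=[bolt,knob,tile,grate]
Tick 5: prefer A, take reel from A; A=[crate,apple,orb] B=[clip,axle,disk,shaft] C=[bolt,knob,tile,grate,reel]
Tick 6: prefer B, take clip from B; A=[crate,apple,orb] B=[axle,disk,shaft] C=[bolt,knob,tile,grate,reel,clip]
Tick 7: prefer A, take crate from A; A=[apple,orb] B=[axle,disk,shaft] C=[bolt,knob,tile,grate,reel,clip,crate]
Tick 8: prefer B, take axle from B; A=[apple,orb] B=[disk,shaft] C=[bolt,knob,tile,grate,reel,clip,crate,axle]
Tick 9: prefer A, take apple from A; A=[orb] B=[disk,shaft] C=[bolt,knob,tile,grate,reel,clip,crate,axle,apple]
Tick 10: prefer B, take disk from B; A=[orb] B=[shaft] C=[bolt,knob,tile,grate,reel,clip,crate,axle,apple,disk]

Answer: B disk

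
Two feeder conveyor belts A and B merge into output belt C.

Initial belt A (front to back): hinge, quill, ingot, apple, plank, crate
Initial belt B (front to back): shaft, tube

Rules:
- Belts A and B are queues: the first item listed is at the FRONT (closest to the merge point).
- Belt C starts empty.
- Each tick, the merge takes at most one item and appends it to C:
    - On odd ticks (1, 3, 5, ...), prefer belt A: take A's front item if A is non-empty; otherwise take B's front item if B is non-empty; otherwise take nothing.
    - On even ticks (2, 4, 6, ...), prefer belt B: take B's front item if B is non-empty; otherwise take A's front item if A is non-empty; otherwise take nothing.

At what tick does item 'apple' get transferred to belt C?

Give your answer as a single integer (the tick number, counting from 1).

Answer: 6

Derivation:
Tick 1: prefer A, take hinge from A; A=[quill,ingot,apple,plank,crate] B=[shaft,tube] C=[hinge]
Tick 2: prefer B, take shaft from B; A=[quill,ingot,apple,plank,crate] B=[tube] C=[hinge,shaft]
Tick 3: prefer A, take quill from A; A=[ingot,apple,plank,crate] B=[tube] C=[hinge,shaft,quill]
Tick 4: prefer B, take tube from B; A=[ingot,apple,plank,crate] B=[-] C=[hinge,shaft,quill,tube]
Tick 5: prefer A, take ingot from A; A=[apple,plank,crate] B=[-] C=[hinge,shaft,quill,tube,ingot]
Tick 6: prefer B, take apple from A; A=[plank,crate] B=[-] C=[hinge,shaft,quill,tube,ingot,apple]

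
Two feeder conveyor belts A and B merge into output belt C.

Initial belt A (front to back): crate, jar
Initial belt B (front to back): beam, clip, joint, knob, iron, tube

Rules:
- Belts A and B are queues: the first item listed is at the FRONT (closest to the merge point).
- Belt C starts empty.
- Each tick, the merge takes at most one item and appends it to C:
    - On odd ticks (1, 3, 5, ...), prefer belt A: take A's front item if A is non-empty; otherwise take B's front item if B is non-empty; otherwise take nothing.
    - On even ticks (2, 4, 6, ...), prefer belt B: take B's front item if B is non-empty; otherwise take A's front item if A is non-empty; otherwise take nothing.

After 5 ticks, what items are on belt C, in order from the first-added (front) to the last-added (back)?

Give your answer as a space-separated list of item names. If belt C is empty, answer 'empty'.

Answer: crate beam jar clip joint

Derivation:
Tick 1: prefer A, take crate from A; A=[jar] B=[beam,clip,joint,knob,iron,tube] C=[crate]
Tick 2: prefer B, take beam from B; A=[jar] B=[clip,joint,knob,iron,tube] C=[crate,beam]
Tick 3: prefer A, take jar from A; A=[-] B=[clip,joint,knob,iron,tube] C=[crate,beam,jar]
Tick 4: prefer B, take clip from B; A=[-] B=[joint,knob,iron,tube] C=[crate,beam,jar,clip]
Tick 5: prefer A, take joint from B; A=[-] B=[knob,iron,tube] C=[crate,beam,jar,clip,joint]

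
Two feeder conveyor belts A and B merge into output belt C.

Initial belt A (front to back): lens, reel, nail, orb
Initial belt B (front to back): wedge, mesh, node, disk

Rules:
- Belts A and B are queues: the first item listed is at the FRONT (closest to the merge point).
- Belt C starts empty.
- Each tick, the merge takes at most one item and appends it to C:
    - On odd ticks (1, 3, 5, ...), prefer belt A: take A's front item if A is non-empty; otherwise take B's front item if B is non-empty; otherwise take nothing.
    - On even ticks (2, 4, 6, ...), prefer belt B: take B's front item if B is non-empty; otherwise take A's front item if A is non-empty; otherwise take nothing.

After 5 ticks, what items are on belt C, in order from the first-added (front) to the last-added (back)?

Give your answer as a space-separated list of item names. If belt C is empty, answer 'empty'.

Tick 1: prefer A, take lens from A; A=[reel,nail,orb] B=[wedge,mesh,node,disk] C=[lens]
Tick 2: prefer B, take wedge from B; A=[reel,nail,orb] B=[mesh,node,disk] C=[lens,wedge]
Tick 3: prefer A, take reel from A; A=[nail,orb] B=[mesh,node,disk] C=[lens,wedge,reel]
Tick 4: prefer B, take mesh from B; A=[nail,orb] B=[node,disk] C=[lens,wedge,reel,mesh]
Tick 5: prefer A, take nail from A; A=[orb] B=[node,disk] C=[lens,wedge,reel,mesh,nail]

Answer: lens wedge reel mesh nail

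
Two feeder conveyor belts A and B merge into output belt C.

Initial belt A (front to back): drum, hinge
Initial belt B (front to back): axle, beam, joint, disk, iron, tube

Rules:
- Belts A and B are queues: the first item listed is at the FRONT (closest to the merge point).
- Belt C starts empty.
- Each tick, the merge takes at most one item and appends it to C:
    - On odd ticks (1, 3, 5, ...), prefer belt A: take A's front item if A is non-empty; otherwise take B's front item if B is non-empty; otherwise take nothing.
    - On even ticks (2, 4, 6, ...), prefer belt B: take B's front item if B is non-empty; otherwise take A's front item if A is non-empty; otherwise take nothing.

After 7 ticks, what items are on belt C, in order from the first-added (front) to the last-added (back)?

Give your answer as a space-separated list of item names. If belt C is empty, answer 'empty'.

Answer: drum axle hinge beam joint disk iron

Derivation:
Tick 1: prefer A, take drum from A; A=[hinge] B=[axle,beam,joint,disk,iron,tube] C=[drum]
Tick 2: prefer B, take axle from B; A=[hinge] B=[beam,joint,disk,iron,tube] C=[drum,axle]
Tick 3: prefer A, take hinge from A; A=[-] B=[beam,joint,disk,iron,tube] C=[drum,axle,hinge]
Tick 4: prefer B, take beam from B; A=[-] B=[joint,disk,iron,tube] C=[drum,axle,hinge,beam]
Tick 5: prefer A, take joint from B; A=[-] B=[disk,iron,tube] C=[drum,axle,hinge,beam,joint]
Tick 6: prefer B, take disk from B; A=[-] B=[iron,tube] C=[drum,axle,hinge,beam,joint,disk]
Tick 7: prefer A, take iron from B; A=[-] B=[tube] C=[drum,axle,hinge,beam,joint,disk,iron]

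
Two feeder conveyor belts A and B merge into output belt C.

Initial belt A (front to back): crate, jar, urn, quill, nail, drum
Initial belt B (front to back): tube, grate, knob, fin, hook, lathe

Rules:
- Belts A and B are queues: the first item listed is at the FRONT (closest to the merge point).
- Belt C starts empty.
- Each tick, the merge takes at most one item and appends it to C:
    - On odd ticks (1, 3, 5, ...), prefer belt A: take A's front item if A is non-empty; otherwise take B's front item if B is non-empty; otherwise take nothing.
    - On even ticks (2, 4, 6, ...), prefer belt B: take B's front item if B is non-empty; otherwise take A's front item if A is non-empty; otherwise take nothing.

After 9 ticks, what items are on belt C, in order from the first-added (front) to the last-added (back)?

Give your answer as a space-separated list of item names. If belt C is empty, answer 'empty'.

Answer: crate tube jar grate urn knob quill fin nail

Derivation:
Tick 1: prefer A, take crate from A; A=[jar,urn,quill,nail,drum] B=[tube,grate,knob,fin,hook,lathe] C=[crate]
Tick 2: prefer B, take tube from B; A=[jar,urn,quill,nail,drum] B=[grate,knob,fin,hook,lathe] C=[crate,tube]
Tick 3: prefer A, take jar from A; A=[urn,quill,nail,drum] B=[grate,knob,fin,hook,lathe] C=[crate,tube,jar]
Tick 4: prefer B, take grate from B; A=[urn,quill,nail,drum] B=[knob,fin,hook,lathe] C=[crate,tube,jar,grate]
Tick 5: prefer A, take urn from A; A=[quill,nail,drum] B=[knob,fin,hook,lathe] C=[crate,tube,jar,grate,urn]
Tick 6: prefer B, take knob from B; A=[quill,nail,drum] B=[fin,hook,lathe] C=[crate,tube,jar,grate,urn,knob]
Tick 7: prefer A, take quill from A; A=[nail,drum] B=[fin,hook,lathe] C=[crate,tube,jar,grate,urn,knob,quill]
Tick 8: prefer B, take fin from B; A=[nail,drum] B=[hook,lathe] C=[crate,tube,jar,grate,urn,knob,quill,fin]
Tick 9: prefer A, take nail from A; A=[drum] B=[hook,lathe] C=[crate,tube,jar,grate,urn,knob,quill,fin,nail]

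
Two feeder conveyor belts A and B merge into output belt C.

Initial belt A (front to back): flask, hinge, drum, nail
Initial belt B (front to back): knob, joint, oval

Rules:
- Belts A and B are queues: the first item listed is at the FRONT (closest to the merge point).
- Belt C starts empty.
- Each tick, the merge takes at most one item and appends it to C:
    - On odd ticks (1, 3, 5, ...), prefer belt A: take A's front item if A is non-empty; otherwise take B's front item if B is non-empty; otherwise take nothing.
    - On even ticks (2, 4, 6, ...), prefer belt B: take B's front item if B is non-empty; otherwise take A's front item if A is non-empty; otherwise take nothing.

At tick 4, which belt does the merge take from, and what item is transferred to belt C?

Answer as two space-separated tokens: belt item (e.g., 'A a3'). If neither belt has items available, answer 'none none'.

Tick 1: prefer A, take flask from A; A=[hinge,drum,nail] B=[knob,joint,oval] C=[flask]
Tick 2: prefer B, take knob from B; A=[hinge,drum,nail] B=[joint,oval] C=[flask,knob]
Tick 3: prefer A, take hinge from A; A=[drum,nail] B=[joint,oval] C=[flask,knob,hinge]
Tick 4: prefer B, take joint from B; A=[drum,nail] B=[oval] C=[flask,knob,hinge,joint]

Answer: B joint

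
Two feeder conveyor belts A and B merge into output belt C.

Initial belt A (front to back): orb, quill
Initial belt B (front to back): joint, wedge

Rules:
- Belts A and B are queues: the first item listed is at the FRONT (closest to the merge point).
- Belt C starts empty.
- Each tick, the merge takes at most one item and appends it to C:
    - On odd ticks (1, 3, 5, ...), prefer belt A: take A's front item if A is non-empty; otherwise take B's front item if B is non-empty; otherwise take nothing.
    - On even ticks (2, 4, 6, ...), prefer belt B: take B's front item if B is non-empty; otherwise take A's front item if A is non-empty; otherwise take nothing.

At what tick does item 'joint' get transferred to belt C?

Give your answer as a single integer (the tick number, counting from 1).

Tick 1: prefer A, take orb from A; A=[quill] B=[joint,wedge] C=[orb]
Tick 2: prefer B, take joint from B; A=[quill] B=[wedge] C=[orb,joint]

Answer: 2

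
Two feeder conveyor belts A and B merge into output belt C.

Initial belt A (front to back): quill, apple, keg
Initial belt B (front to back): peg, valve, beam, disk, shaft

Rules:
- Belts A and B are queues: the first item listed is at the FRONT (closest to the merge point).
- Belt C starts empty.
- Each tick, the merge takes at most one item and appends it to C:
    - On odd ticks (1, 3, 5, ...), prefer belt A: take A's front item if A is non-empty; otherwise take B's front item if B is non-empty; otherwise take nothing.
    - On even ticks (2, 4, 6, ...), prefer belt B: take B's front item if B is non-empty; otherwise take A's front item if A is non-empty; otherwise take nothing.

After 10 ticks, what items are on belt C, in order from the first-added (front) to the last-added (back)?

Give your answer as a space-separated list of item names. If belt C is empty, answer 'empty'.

Answer: quill peg apple valve keg beam disk shaft

Derivation:
Tick 1: prefer A, take quill from A; A=[apple,keg] B=[peg,valve,beam,disk,shaft] C=[quill]
Tick 2: prefer B, take peg from B; A=[apple,keg] B=[valve,beam,disk,shaft] C=[quill,peg]
Tick 3: prefer A, take apple from A; A=[keg] B=[valve,beam,disk,shaft] C=[quill,peg,apple]
Tick 4: prefer B, take valve from B; A=[keg] B=[beam,disk,shaft] C=[quill,peg,apple,valve]
Tick 5: prefer A, take keg from A; A=[-] B=[beam,disk,shaft] C=[quill,peg,apple,valve,keg]
Tick 6: prefer B, take beam from B; A=[-] B=[disk,shaft] C=[quill,peg,apple,valve,keg,beam]
Tick 7: prefer A, take disk from B; A=[-] B=[shaft] C=[quill,peg,apple,valve,keg,beam,disk]
Tick 8: prefer B, take shaft from B; A=[-] B=[-] C=[quill,peg,apple,valve,keg,beam,disk,shaft]
Tick 9: prefer A, both empty, nothing taken; A=[-] B=[-] C=[quill,peg,apple,valve,keg,beam,disk,shaft]
Tick 10: prefer B, both empty, nothing taken; A=[-] B=[-] C=[quill,peg,apple,valve,keg,beam,disk,shaft]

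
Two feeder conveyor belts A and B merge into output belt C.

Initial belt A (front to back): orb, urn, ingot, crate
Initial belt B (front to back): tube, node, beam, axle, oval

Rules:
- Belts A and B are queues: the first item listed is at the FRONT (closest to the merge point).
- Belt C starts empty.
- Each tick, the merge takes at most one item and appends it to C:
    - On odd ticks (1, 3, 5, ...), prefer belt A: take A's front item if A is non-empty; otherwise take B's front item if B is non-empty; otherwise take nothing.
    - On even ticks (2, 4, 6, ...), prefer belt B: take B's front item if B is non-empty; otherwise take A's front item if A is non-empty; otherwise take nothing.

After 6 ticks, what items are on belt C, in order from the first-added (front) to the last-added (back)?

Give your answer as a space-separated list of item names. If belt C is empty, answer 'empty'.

Answer: orb tube urn node ingot beam

Derivation:
Tick 1: prefer A, take orb from A; A=[urn,ingot,crate] B=[tube,node,beam,axle,oval] C=[orb]
Tick 2: prefer B, take tube from B; A=[urn,ingot,crate] B=[node,beam,axle,oval] C=[orb,tube]
Tick 3: prefer A, take urn from A; A=[ingot,crate] B=[node,beam,axle,oval] C=[orb,tube,urn]
Tick 4: prefer B, take node from B; A=[ingot,crate] B=[beam,axle,oval] C=[orb,tube,urn,node]
Tick 5: prefer A, take ingot from A; A=[crate] B=[beam,axle,oval] C=[orb,tube,urn,node,ingot]
Tick 6: prefer B, take beam from B; A=[crate] B=[axle,oval] C=[orb,tube,urn,node,ingot,beam]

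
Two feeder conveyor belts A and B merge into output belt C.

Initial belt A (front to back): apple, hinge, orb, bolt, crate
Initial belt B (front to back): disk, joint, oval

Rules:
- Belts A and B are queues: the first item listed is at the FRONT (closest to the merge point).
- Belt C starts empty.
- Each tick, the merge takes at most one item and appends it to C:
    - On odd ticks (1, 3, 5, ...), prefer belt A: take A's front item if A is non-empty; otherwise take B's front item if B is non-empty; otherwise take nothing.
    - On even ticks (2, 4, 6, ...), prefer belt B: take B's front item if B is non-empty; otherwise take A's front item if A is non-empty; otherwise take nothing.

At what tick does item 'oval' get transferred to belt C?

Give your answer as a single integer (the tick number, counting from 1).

Tick 1: prefer A, take apple from A; A=[hinge,orb,bolt,crate] B=[disk,joint,oval] C=[apple]
Tick 2: prefer B, take disk from B; A=[hinge,orb,bolt,crate] B=[joint,oval] C=[apple,disk]
Tick 3: prefer A, take hinge from A; A=[orb,bolt,crate] B=[joint,oval] C=[apple,disk,hinge]
Tick 4: prefer B, take joint from B; A=[orb,bolt,crate] B=[oval] C=[apple,disk,hinge,joint]
Tick 5: prefer A, take orb from A; A=[bolt,crate] B=[oval] C=[apple,disk,hinge,joint,orb]
Tick 6: prefer B, take oval from B; A=[bolt,crate] B=[-] C=[apple,disk,hinge,joint,orb,oval]

Answer: 6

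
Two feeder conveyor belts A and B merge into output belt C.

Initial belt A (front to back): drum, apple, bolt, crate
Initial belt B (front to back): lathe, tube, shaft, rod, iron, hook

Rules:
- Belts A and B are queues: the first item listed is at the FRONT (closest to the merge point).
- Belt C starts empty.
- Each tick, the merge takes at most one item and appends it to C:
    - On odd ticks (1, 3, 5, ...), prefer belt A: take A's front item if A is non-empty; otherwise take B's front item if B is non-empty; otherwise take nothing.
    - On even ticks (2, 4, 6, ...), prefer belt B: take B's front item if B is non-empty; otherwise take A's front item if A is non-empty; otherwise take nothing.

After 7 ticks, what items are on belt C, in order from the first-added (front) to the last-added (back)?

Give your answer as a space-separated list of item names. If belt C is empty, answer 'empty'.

Answer: drum lathe apple tube bolt shaft crate

Derivation:
Tick 1: prefer A, take drum from A; A=[apple,bolt,crate] B=[lathe,tube,shaft,rod,iron,hook] C=[drum]
Tick 2: prefer B, take lathe from B; A=[apple,bolt,crate] B=[tube,shaft,rod,iron,hook] C=[drum,lathe]
Tick 3: prefer A, take apple from A; A=[bolt,crate] B=[tube,shaft,rod,iron,hook] C=[drum,lathe,apple]
Tick 4: prefer B, take tube from B; A=[bolt,crate] B=[shaft,rod,iron,hook] C=[drum,lathe,apple,tube]
Tick 5: prefer A, take bolt from A; A=[crate] B=[shaft,rod,iron,hook] C=[drum,lathe,apple,tube,bolt]
Tick 6: prefer B, take shaft from B; A=[crate] B=[rod,iron,hook] C=[drum,lathe,apple,tube,bolt,shaft]
Tick 7: prefer A, take crate from A; A=[-] B=[rod,iron,hook] C=[drum,lathe,apple,tube,bolt,shaft,crate]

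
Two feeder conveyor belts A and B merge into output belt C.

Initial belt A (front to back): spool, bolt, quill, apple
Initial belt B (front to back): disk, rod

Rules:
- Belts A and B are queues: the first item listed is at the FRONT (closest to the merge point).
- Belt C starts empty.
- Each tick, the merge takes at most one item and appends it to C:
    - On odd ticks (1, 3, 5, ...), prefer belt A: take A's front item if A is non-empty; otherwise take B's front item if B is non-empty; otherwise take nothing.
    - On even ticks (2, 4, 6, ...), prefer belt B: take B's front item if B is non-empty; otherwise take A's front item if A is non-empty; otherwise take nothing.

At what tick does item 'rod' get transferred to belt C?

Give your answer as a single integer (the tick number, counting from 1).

Tick 1: prefer A, take spool from A; A=[bolt,quill,apple] B=[disk,rod] C=[spool]
Tick 2: prefer B, take disk from B; A=[bolt,quill,apple] B=[rod] C=[spool,disk]
Tick 3: prefer A, take bolt from A; A=[quill,apple] B=[rod] C=[spool,disk,bolt]
Tick 4: prefer B, take rod from B; A=[quill,apple] B=[-] C=[spool,disk,bolt,rod]

Answer: 4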